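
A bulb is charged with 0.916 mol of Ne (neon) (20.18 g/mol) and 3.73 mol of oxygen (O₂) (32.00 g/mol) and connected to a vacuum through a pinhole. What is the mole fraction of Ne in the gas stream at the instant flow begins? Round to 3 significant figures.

0.236

The effusion rate of species i is ∝ p_i/√M_i ∝ n_i/√M_i.
So x_Ne in the escaping gas = (n_Ne/√M_Ne) / Σ(n_i/√M_i)
= (0.916/√20.18) / (0.916/√20.18 + 3.73/√32.00) = 0.2039/(0.2039 + 0.6594) = 0.236.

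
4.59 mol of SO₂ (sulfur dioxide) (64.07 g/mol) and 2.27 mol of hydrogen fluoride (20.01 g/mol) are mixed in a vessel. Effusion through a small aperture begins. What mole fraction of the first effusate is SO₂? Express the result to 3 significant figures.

Effusion rate of each component ∝ n_i/√M_i (partial pressure × 1/√M).
x_SO₂(eff) = (n_SO₂/√M_SO₂) / (n_SO₂/√M_SO₂ + n_HF/√M_HF)
= (4.59/√64.07) / (4.59/√64.07 + 2.27/√20.01) = 0.5734/(0.5734 + 0.5075) = 0.531.

0.531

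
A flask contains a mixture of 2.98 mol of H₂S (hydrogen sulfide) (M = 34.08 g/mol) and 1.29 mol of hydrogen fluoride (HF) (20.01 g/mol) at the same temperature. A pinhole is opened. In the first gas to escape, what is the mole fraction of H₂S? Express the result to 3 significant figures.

0.639

Each component's effusion rate ∝ (its partial pressure)·(1/√M) ∝ n_i/√M_i.
Mole fraction of H₂S in the effusate = (n_H₂S/√M_H₂S) / (n_H₂S/√M_H₂S + n_HF/√M_HF)
= (2.98/√34.08) / (2.98/√34.08 + 1.29/√20.01) = 0.5105/(0.5105 + 0.2884) = 0.639.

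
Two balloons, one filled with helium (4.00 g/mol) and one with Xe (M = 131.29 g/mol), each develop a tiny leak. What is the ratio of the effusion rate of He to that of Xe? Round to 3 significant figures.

Using Graham's law: rate_He/rate_Xe = √(M_Xe/M_He) = √(131.29/4.00) = √32.82 = 5.73.

5.73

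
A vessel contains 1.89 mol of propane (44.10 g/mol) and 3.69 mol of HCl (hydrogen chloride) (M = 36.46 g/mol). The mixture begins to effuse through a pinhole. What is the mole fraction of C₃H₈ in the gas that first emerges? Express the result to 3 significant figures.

The effusion rate of species i is ∝ p_i/√M_i ∝ n_i/√M_i.
x_C₃H₈(eff) = (n_C₃H₈/√M_C₃H₈) / (n_C₃H₈/√M_C₃H₈ + n_HCl/√M_HCl)
= (1.89/√44.10) / (1.89/√44.10 + 3.69/√36.46) = 0.2846/(0.2846 + 0.6111) = 0.318.

0.318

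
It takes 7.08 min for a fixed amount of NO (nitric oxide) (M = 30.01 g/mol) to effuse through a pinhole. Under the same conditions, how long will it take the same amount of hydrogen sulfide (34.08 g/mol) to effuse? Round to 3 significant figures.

7.54 min

From Graham's law, t_H₂S/t_NO = √(M_H₂S/M_NO) = √(34.08/30.01) = √1.136 = 1.066.
So the time for H₂S is 7.08 × 1.066 = 7.54 min.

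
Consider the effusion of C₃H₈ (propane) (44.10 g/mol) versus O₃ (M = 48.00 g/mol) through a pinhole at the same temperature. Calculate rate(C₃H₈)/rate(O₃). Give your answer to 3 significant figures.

Using Graham's law: rate_C₃H₈/rate_O₃ = √(M_O₃/M_C₃H₈) = √(48.00/44.10) = √1.088 = 1.04.

1.04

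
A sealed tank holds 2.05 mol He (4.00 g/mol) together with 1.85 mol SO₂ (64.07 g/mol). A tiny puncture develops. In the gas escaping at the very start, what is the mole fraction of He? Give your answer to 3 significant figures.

0.816

Each component's effusion rate ∝ (its partial pressure)·(1/√M) ∝ n_i/√M_i.
So x_He in the escaping gas = (n_He/√M_He) / Σ(n_i/√M_i)
= (2.05/√4.00) / (2.05/√4.00 + 1.85/√64.07) = 1.025/(1.025 + 0.2311) = 0.816.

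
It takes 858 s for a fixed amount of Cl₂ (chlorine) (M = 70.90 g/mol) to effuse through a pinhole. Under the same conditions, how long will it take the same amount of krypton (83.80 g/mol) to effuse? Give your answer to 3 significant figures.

From Graham's law, t_Kr/t_Cl₂ = √(M_Kr/M_Cl₂) = √(83.80/70.90) = √1.182 = 1.087.
So the time for Kr is 858 × 1.087 = 933 s.

933 s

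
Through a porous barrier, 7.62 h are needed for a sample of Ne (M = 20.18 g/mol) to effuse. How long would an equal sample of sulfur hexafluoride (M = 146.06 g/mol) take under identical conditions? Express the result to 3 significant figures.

20.5 h

Since effusion rate ∝ 1/√M, t_SF₆/t_Ne = √(M_SF₆/M_Ne) = √(146.06/20.18) = √7.238 = 2.690.
So the time for SF₆ is 7.62 × 2.690 = 20.5 h.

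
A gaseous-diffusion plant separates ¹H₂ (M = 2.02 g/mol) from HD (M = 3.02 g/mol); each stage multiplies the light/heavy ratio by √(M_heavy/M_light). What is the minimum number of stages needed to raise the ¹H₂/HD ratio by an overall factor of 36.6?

Single-stage factor α = √(3.02/2.02), so ln α = ½ ln(1.49505) = 0.2011.
Need α^N ≥ 36.6 ⇒ N ≥ ln(36.6) / ln α = 3.600 / 0.2011 = 17.90.
So at least 18 stages are needed.

18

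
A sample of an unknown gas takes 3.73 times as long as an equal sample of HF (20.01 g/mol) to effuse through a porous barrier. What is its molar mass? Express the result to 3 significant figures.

278 g/mol

By Graham's law, t_X/t_HF = √(M_X/M_HF).
3.73 = √(M_X/20.01)
M_X = 20.01 × 3.73² = 20.01 × 13.91 = 278 g/mol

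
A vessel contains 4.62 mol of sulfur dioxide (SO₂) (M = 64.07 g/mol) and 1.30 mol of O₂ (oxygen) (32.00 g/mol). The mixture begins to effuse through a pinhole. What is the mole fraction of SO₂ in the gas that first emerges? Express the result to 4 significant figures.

The effusion rate of species i is ∝ p_i/√M_i ∝ n_i/√M_i.
x_SO₂(eff) = (n_SO₂/√M_SO₂) / (n_SO₂/√M_SO₂ + n_O₂/√M_O₂)
= (4.62/√64.07) / (4.62/√64.07 + 1.30/√32.00) = 0.5772/(0.5772 + 0.2298) = 0.7152.

0.7152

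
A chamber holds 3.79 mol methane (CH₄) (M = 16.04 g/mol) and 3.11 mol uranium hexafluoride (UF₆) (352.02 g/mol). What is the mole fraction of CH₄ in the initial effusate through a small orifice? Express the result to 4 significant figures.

Rate_i ∝ x_i/√M_i (Graham's law weighted by mole fraction), so the effusate composition follows n_i/√M_i.
x_CH₄(eff) = (n_CH₄/√M_CH₄) / (n_CH₄/√M_CH₄ + n_UF₆/√M_UF₆)
= (3.79/√16.04) / (3.79/√16.04 + 3.11/√352.02) = 0.9463/(0.9463 + 0.1658) = 0.8509.

0.8509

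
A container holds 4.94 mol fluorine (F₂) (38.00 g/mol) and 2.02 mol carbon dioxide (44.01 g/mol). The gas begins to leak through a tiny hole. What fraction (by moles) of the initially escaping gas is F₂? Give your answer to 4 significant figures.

0.7247

Effusion rate of each component ∝ n_i/√M_i (partial pressure × 1/√M).
Mole fraction of F₂ in the effusate = (n_F₂/√M_F₂) / (n_F₂/√M_F₂ + n_CO₂/√M_CO₂)
= (4.94/√38.00) / (4.94/√38.00 + 2.02/√44.01) = 0.8014/(0.8014 + 0.3045) = 0.7247.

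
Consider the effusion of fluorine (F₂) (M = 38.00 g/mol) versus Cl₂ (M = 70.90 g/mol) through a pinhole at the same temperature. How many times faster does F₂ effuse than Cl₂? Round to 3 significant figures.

Graham's law gives rate_F₂/rate_Cl₂ = √(M_Cl₂/M_F₂) = √(70.90/38.00) = √1.866 = 1.37.

1.37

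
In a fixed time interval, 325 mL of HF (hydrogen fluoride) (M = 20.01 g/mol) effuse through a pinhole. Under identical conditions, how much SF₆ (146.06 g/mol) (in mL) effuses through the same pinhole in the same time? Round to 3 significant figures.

By Graham's law, rate_SF₆/rate_HF = √(M_HF/M_SF₆) = √(20.01/146.06) = √0.1370 = 0.3701.
So the volume for SF₆ is 325 × 0.3701 = 120 mL.

120 mL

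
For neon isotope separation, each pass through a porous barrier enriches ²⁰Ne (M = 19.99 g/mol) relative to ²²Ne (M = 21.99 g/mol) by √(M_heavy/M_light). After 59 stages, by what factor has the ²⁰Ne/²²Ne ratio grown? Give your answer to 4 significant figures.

16.66

Overall factor = α^59 with α = √(21.99/19.99), i.e. (21.99/19.99)^(59/2).
= 1.10005^(59/2) = 16.66.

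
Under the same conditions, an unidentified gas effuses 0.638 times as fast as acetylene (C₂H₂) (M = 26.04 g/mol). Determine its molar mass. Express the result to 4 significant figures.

From Graham's law, rate_X/rate_C₂H₂ = √(M_C₂H₂/M_X).
0.638 = √(26.04/M_X)
M_X = 26.04 / 0.638² = 26.04 / 0.4070 = 63.97 g/mol

63.97 g/mol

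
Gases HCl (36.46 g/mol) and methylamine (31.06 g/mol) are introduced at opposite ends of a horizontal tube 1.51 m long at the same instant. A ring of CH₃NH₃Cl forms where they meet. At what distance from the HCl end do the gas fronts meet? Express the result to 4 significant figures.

The fronts meet when d_HCl + d_CH₃NH₂ = L with d_HCl/d_CH₃NH₂ = √(M_CH₃NH₂/M_HCl) (Graham's law). Here √(M_CH₃NH₂/M_HCl) = √(31.06/36.46) = 0.9230.
With d_HCl + d_CH₃NH₂ = 1.51 m, d_CH₃NH₂ = 1.51/(1 + 0.9230) = 0.7852 m.
d_HCl = 1.51 − 0.7852 = 0.7248 m.

0.7248 m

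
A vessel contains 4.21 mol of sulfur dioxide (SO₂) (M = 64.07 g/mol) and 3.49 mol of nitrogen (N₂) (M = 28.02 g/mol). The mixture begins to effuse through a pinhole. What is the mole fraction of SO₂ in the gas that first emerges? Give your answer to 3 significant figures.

Rate_i ∝ x_i/√M_i (Graham's law weighted by mole fraction), so the effusate composition follows n_i/√M_i.
Mole fraction of SO₂ in the effusate = (n_SO₂/√M_SO₂) / (n_SO₂/√M_SO₂ + n_N₂/√M_N₂)
= (4.21/√64.07) / (4.21/√64.07 + 3.49/√28.02) = 0.5260/(0.5260 + 0.6593) = 0.444.

0.444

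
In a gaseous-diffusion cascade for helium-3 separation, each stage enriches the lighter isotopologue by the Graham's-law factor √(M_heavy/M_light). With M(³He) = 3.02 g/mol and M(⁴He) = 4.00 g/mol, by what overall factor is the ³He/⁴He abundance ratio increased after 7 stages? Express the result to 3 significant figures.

After 7 stages the ratio has grown by (√(4.00/3.02))^7 = (4.00/3.02)^(7/2).
= 1.32450^(7/2) = 2.67.

2.67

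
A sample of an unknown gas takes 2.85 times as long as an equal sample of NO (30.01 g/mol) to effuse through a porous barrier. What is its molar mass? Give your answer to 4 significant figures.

By Graham's law, t_X/t_NO = √(M_X/M_NO).
2.85 = √(M_X/30.01)
M_X = 30.01 × 2.85² = 30.01 × 8.123 = 243.8 g/mol

243.8 g/mol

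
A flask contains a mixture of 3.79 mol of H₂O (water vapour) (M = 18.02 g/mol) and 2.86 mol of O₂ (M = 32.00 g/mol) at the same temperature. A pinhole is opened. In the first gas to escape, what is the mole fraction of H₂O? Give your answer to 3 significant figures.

Rate_i ∝ x_i/√M_i (Graham's law weighted by mole fraction), so the effusate composition follows n_i/√M_i.
So x_H₂O in the escaping gas = (n_H₂O/√M_H₂O) / Σ(n_i/√M_i)
= (3.79/√18.02) / (3.79/√18.02 + 2.86/√32.00) = 0.8928/(0.8928 + 0.5056) = 0.638.

0.638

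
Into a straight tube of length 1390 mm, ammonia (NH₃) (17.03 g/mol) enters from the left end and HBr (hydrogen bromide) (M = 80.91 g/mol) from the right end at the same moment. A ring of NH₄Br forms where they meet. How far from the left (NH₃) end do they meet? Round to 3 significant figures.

953 mm

In equal time, each gas travels a distance ∝ its rate ∝ 1/√M, so d_NH₃/d_HBr = √(M_HBr/M_NH₃) = √(80.91/17.03) = 2.180.
With d_NH₃ + d_HBr = 1390 mm, d_HBr = 1390/(1 + 2.180) = 437.2 mm.
d_NH₃ = 1390 − 437.2 = 953 mm.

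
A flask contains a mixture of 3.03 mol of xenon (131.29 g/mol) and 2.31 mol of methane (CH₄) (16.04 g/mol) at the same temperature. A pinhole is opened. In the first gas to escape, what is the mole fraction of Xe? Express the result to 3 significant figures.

0.314

The effusion rate of species i is ∝ p_i/√M_i ∝ n_i/√M_i.
x_Xe(eff) = (n_Xe/√M_Xe) / (n_Xe/√M_Xe + n_CH₄/√M_CH₄)
= (3.03/√131.29) / (3.03/√131.29 + 2.31/√16.04) = 0.2644/(0.2644 + 0.5768) = 0.314.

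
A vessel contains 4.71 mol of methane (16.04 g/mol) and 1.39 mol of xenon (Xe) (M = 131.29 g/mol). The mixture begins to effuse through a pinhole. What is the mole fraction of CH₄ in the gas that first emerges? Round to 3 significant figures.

0.906

Each component's effusion rate ∝ (its partial pressure)·(1/√M) ∝ n_i/√M_i.
x_CH₄(eff) = (n_CH₄/√M_CH₄) / (n_CH₄/√M_CH₄ + n_Xe/√M_Xe)
= (4.71/√16.04) / (4.71/√16.04 + 1.39/√131.29) = 1.176/(1.176 + 0.1213) = 0.906.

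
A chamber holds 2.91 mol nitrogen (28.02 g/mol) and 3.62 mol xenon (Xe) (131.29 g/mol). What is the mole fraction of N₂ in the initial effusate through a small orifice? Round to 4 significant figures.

0.6350

Effusion rate of each component ∝ n_i/√M_i (partial pressure × 1/√M).
Mole fraction of N₂ in the effusate = (n_N₂/√M_N₂) / (n_N₂/√M_N₂ + n_Xe/√M_Xe)
= (2.91/√28.02) / (2.91/√28.02 + 3.62/√131.29) = 0.5497/(0.5497 + 0.3159) = 0.6350.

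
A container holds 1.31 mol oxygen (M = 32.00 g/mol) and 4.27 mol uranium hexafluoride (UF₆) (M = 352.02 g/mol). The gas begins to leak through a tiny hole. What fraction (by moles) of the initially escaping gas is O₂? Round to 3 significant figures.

Each component's effusion rate ∝ (its partial pressure)·(1/√M) ∝ n_i/√M_i.
Mole fraction of O₂ in the effusate = (n_O₂/√M_O₂) / (n_O₂/√M_O₂ + n_UF₆/√M_UF₆)
= (1.31/√32.00) / (1.31/√32.00 + 4.27/√352.02) = 0.2316/(0.2316 + 0.2276) = 0.504.

0.504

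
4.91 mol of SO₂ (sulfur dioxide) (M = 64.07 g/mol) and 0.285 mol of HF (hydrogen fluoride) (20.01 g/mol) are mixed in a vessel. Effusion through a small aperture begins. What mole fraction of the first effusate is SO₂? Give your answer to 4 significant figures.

0.9059

Effusion rate of each component ∝ n_i/√M_i (partial pressure × 1/√M).
x_SO₂(eff) = (n_SO₂/√M_SO₂) / (n_SO₂/√M_SO₂ + n_HF/√M_HF)
= (4.91/√64.07) / (4.91/√64.07 + 0.285/√20.01) = 0.6134/(0.6134 + 0.06371) = 0.9059.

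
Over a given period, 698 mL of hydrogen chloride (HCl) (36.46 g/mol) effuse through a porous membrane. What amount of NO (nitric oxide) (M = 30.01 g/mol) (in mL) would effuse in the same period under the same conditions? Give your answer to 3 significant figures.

769 mL

Since effusion rate ∝ 1/√M, rate_NO/rate_HCl = √(M_HCl/M_NO) = √(36.46/30.01) = √1.215 = 1.102.
So the volume for NO is 698 × 1.102 = 769 mL.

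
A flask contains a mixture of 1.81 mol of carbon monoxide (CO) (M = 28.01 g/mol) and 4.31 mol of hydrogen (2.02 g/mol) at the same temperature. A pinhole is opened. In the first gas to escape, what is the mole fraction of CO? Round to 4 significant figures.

0.1013

The effusion rate of species i is ∝ p_i/√M_i ∝ n_i/√M_i.
x_CO(eff) = (n_CO/√M_CO) / (n_CO/√M_CO + n_H₂/√M_H₂)
= (1.81/√28.01) / (1.81/√28.01 + 4.31/√2.02) = 0.3420/(0.3420 + 3.033) = 0.1013.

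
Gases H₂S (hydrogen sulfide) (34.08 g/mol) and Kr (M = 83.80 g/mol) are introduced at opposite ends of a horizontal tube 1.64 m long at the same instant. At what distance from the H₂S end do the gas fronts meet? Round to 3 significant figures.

1.00 m

In equal time, each gas travels a distance ∝ its rate ∝ 1/√M, so d_H₂S/d_Kr = √(M_Kr/M_H₂S) = √(83.80/34.08) = 1.568.
With d_H₂S + d_Kr = 1.64 m, d_Kr = 1.64/(1 + 1.568) = 0.6386 m.
d_H₂S = 1.64 − 0.6386 = 1.00 m.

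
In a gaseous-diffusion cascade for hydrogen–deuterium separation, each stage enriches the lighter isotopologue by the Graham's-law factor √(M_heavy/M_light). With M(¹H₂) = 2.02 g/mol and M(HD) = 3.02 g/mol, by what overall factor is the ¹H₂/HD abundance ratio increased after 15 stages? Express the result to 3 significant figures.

20.4

After 15 stages the ratio has grown by (√(3.02/2.02))^15 = (3.02/2.02)^(15/2).
= 1.49505^(15/2) = 20.4.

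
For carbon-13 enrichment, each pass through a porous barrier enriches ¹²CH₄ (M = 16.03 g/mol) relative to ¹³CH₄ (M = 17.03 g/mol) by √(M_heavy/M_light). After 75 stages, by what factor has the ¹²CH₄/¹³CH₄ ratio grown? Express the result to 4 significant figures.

9.673

Each stage multiplies the ratio by α = √(17.03/16.03), so after 75 stages the overall factor is α^75 = (17.03/16.03)^(75/2).
= 1.06238^(75/2) = 9.673.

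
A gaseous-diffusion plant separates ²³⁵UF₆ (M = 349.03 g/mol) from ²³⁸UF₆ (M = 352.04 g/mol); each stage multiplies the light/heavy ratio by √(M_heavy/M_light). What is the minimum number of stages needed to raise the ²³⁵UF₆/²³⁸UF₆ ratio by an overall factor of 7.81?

Single-stage factor α = √(352.04/349.03), so ln α = ½ ln(1.00862) = 0.004293.
Need α^N ≥ 7.81 ⇒ N ≥ ln(7.81) / ln α = 2.055 / 0.004293 = 478.73.
Rounding up, N = 479 stages.

479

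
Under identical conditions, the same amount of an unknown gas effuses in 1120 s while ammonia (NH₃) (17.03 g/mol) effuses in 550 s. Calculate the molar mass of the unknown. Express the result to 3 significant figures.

By Graham's law, t_X/t_NH₃ = √(M_X/M_NH₃).
1120/550 = 2.036 = √(M_X/17.03)
M_X = 17.03 × 2.036² = 17.03 × 4.147 = 70.6 g/mol

70.6 g/mol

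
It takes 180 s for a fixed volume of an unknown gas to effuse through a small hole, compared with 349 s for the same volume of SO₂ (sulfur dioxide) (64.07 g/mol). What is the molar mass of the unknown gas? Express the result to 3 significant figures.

17.0 g/mol

From Graham's law, t_X/t_SO₂ = √(M_X/M_SO₂).
180/349 = 0.5158 = √(M_X/64.07)
M_X = 64.07 × 0.5158² = 64.07 × 0.2660 = 17.0 g/mol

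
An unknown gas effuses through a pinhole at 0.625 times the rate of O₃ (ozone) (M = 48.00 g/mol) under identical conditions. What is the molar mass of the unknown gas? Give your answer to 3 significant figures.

Since effusion rate ∝ 1/√M, rate_X/rate_O₃ = √(M_O₃/M_X).
0.625 = √(48.00/M_X)
M_X = 48.00 / 0.625² = 48.00 / 0.3906 = 123 g/mol

123 g/mol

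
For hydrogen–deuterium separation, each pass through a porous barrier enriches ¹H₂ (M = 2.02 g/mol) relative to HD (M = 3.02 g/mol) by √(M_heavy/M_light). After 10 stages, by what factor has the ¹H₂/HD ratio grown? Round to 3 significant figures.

The single-stage factor is √(M_heavy/M_light), so 10 stages give [√(3.02/2.02)]^10 = (3.02/2.02)^(10/2).
= 1.49505^5 = 7.47.

7.47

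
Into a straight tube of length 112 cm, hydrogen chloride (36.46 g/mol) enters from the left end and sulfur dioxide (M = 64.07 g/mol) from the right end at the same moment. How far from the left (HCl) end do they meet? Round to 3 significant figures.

63.8 cm

Graham's law gives d_HCl/d_SO₂ = rate_HCl/rate_SO₂ = √(M_SO₂/M_HCl) = √(64.07/36.46) = 1.326.
With d_HCl + d_SO₂ = 112 cm, d_SO₂ = 112/(1 + 1.326) = 48.16 cm.
d_HCl = 112 − 48.16 = 63.8 cm.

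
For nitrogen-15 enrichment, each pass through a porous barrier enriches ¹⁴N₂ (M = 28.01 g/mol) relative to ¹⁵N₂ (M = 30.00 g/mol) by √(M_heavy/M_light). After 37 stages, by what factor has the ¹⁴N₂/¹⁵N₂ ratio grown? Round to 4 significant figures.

The single-stage factor is √(M_heavy/M_light), so 37 stages give [√(30.00/28.01)]^37 = (30.00/28.01)^(37/2).
= 1.07105^(37/2) = 3.560.

3.560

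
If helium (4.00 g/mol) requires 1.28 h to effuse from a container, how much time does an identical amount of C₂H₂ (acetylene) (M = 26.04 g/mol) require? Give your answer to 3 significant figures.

3.27 h

Using Graham's law: t_C₂H₂/t_He = √(M_C₂H₂/M_He) = √(26.04/4.00) = √6.510 = 2.551.
So the time for C₂H₂ is 1.28 × 2.551 = 3.27 h.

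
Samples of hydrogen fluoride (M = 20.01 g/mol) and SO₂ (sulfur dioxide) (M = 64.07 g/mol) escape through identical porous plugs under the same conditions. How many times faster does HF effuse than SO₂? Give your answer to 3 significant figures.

By Graham's law, rate_HF/rate_SO₂ = √(M_SO₂/M_HF) = √(64.07/20.01) = √3.202 = 1.79.

1.79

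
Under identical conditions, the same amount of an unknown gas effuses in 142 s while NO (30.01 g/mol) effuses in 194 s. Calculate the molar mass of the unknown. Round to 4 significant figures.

16.08 g/mol

By Graham's law, t_X/t_NO = √(M_X/M_NO).
142/194 = 0.7320 = √(M_X/30.01)
M_X = 30.01 × 0.7320² = 30.01 × 0.5358 = 16.08 g/mol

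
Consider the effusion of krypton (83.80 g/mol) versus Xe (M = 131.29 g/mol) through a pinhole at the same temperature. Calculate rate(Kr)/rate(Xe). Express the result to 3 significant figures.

1.25

Graham's law gives rate_Kr/rate_Xe = √(M_Xe/M_Kr) = √(131.29/83.80) = √1.567 = 1.25.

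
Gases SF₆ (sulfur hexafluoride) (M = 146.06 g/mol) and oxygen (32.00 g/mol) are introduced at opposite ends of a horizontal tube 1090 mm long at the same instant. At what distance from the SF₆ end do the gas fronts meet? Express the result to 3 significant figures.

The fronts meet when d_SF₆ + d_O₂ = L with d_SF₆/d_O₂ = √(M_O₂/M_SF₆) (Graham's law). Here √(M_O₂/M_SF₆) = √(32.00/146.06) = 0.4681.
With d_SF₆ + d_O₂ = 1090 mm, d_O₂ = 1090/(1 + 0.4681) = 742.5 mm.
d_SF₆ = 1090 − 742.5 = 348 mm.

348 mm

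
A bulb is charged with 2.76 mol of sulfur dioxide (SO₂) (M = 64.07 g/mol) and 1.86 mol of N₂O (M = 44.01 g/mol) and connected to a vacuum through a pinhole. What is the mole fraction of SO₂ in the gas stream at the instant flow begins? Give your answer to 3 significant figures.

0.552

Effusion rate of each component ∝ n_i/√M_i (partial pressure × 1/√M).
Mole fraction of SO₂ in the effusate = (n_SO₂/√M_SO₂) / (n_SO₂/√M_SO₂ + n_N₂O/√M_N₂O)
= (2.76/√64.07) / (2.76/√64.07 + 1.86/√44.01) = 0.3448/(0.3448 + 0.2804) = 0.552.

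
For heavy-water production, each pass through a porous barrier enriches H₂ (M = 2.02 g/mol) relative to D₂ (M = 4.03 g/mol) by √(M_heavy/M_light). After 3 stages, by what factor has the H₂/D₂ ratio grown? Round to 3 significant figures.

2.82

Overall factor = α^3 with α = √(4.03/2.02), i.e. (4.03/2.02)^(3/2).
= 1.99505^(3/2) = 2.82.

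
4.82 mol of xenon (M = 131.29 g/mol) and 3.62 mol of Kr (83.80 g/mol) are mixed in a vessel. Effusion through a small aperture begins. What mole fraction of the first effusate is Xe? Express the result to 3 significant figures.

0.515

The effusion rate of species i is ∝ p_i/√M_i ∝ n_i/√M_i.
Mole fraction of Xe in the effusate = (n_Xe/√M_Xe) / (n_Xe/√M_Xe + n_Kr/√M_Kr)
= (4.82/√131.29) / (4.82/√131.29 + 3.62/√83.80) = 0.4207/(0.4207 + 0.3954) = 0.515.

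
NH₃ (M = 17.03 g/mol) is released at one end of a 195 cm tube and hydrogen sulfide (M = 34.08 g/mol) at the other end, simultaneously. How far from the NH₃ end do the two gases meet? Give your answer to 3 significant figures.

114 cm

Distances travelled in equal time are proportional to diffusion rates, so d_NH₃/d_H₂S = √(M_H₂S/M_NH₃) = √(34.08/17.03) = 1.415.
With d_NH₃ + d_H₂S = 195 cm, d_H₂S = 195/(1 + 1.415) = 80.76 cm.
d_NH₃ = 195 − 80.76 = 114 cm.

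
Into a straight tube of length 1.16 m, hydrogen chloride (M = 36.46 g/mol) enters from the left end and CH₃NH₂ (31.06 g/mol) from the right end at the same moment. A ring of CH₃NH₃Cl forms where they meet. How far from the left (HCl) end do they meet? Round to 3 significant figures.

0.557 m

The fronts meet when d_HCl + d_CH₃NH₂ = L with d_HCl/d_CH₃NH₂ = √(M_CH₃NH₂/M_HCl) (Graham's law). Here √(M_CH₃NH₂/M_HCl) = √(31.06/36.46) = 0.9230.
With d_HCl + d_CH₃NH₂ = 1.16 m, d_CH₃NH₂ = 1.16/(1 + 0.9230) = 0.6032 m.
d_HCl = 1.16 − 0.6032 = 0.557 m.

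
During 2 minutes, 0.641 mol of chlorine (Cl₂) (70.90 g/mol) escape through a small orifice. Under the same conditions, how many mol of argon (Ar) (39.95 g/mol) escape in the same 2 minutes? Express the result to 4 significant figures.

Since effusion rate ∝ 1/√M, rate_Ar/rate_Cl₂ = √(M_Cl₂/M_Ar) = √(70.90/39.95) = √1.775 = 1.332.
So the amount for Ar is 0.641 × 1.332 = 0.8539 mol.

0.8539 mol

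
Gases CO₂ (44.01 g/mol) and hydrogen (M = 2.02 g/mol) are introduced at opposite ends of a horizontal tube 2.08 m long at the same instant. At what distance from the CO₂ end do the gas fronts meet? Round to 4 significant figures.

0.3670 m

In equal time, each gas travels a distance ∝ its rate ∝ 1/√M, so d_CO₂/d_H₂ = √(M_H₂/M_CO₂) = √(2.02/44.01) = 0.2142.
With d_CO₂ + d_H₂ = 2.08 m, d_H₂ = 2.08/(1 + 0.2142) = 1.713 m.
d_CO₂ = 2.08 − 1.713 = 0.3670 m.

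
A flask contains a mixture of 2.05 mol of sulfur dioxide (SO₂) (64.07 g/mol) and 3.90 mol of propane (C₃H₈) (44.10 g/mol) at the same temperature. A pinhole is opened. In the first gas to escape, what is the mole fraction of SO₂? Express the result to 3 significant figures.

Each component's effusion rate ∝ (its partial pressure)·(1/√M) ∝ n_i/√M_i.
Mole fraction of SO₂ in the effusate = (n_SO₂/√M_SO₂) / (n_SO₂/√M_SO₂ + n_C₃H₈/√M_C₃H₈)
= (2.05/√64.07) / (2.05/√64.07 + 3.90/√44.10) = 0.2561/(0.2561 + 0.5873) = 0.304.

0.304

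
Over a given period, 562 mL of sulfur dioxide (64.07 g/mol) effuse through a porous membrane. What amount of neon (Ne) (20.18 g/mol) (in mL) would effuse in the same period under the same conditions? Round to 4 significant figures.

1001 mL

Since effusion rate ∝ 1/√M, rate_Ne/rate_SO₂ = √(M_SO₂/M_Ne) = √(64.07/20.18) = √3.175 = 1.782.
So the volume for Ne is 562 × 1.782 = 1001 mL.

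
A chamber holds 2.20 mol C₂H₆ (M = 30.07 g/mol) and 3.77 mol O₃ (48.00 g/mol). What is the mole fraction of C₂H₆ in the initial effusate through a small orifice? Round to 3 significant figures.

0.424

Rate_i ∝ x_i/√M_i (Graham's law weighted by mole fraction), so the effusate composition follows n_i/√M_i.
So x_C₂H₆ in the escaping gas = (n_C₂H₆/√M_C₂H₆) / Σ(n_i/√M_i)
= (2.20/√30.07) / (2.20/√30.07 + 3.77/√48.00) = 0.4012/(0.4012 + 0.5442) = 0.424.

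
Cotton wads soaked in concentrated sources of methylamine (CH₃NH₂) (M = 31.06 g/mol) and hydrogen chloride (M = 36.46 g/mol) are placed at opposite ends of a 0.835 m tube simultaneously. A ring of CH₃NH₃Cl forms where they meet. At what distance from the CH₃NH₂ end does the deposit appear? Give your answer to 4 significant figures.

0.4342 m

Graham's law gives d_CH₃NH₂/d_HCl = rate_CH₃NH₂/rate_HCl = √(M_HCl/M_CH₃NH₂) = √(36.46/31.06) = 1.083.
With d_CH₃NH₂ + d_HCl = 0.835 m, d_HCl = 0.835/(1 + 1.083) = 0.4008 m.
d_CH₃NH₂ = 0.835 − 0.4008 = 0.4342 m.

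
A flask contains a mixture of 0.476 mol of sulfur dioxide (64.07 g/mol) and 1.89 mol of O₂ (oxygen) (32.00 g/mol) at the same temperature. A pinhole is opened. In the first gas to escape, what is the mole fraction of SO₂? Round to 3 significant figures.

0.151

Each component's effusion rate ∝ (its partial pressure)·(1/√M) ∝ n_i/√M_i.
Mole fraction of SO₂ in the effusate = (n_SO₂/√M_SO₂) / (n_SO₂/√M_SO₂ + n_O₂/√M_O₂)
= (0.476/√64.07) / (0.476/√64.07 + 1.89/√32.00) = 0.05947/(0.05947 + 0.3341) = 0.151.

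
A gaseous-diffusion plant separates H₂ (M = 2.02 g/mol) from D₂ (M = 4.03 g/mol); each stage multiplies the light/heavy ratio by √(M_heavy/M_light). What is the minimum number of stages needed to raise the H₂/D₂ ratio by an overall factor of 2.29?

Per stage α = (4.03/2.02)^(1/2) = 1.99505^0.5, giving ln α = 0.3453.
Need α^N ≥ 2.29 ⇒ N ≥ ln(2.29) / ln α = 0.8286 / 0.3453 = 2.40.
Minimum whole number of stages: N = 3.

3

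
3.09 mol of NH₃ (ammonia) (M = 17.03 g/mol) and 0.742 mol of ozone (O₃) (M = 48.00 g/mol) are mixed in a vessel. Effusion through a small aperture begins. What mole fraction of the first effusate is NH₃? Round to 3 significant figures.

Rate_i ∝ x_i/√M_i (Graham's law weighted by mole fraction), so the effusate composition follows n_i/√M_i.
Mole fraction of NH₃ in the effusate = (n_NH₃/√M_NH₃) / (n_NH₃/√M_NH₃ + n_O₃/√M_O₃)
= (3.09/√17.03) / (3.09/√17.03 + 0.742/√48.00) = 0.7488/(0.7488 + 0.1071) = 0.875.

0.875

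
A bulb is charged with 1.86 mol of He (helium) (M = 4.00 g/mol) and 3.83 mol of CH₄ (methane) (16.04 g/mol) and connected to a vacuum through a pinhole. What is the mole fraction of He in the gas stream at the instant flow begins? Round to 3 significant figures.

0.493

The effusion rate of species i is ∝ p_i/√M_i ∝ n_i/√M_i.
Mole fraction of He in the effusate = (n_He/√M_He) / (n_He/√M_He + n_CH₄/√M_CH₄)
= (1.86/√4.00) / (1.86/√4.00 + 3.83/√16.04) = 0.9300/(0.9300 + 0.9563) = 0.493.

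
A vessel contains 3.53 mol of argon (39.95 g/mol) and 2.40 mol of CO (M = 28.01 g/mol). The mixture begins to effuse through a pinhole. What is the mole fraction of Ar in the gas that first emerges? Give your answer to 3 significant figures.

0.552

Each component's effusion rate ∝ (its partial pressure)·(1/√M) ∝ n_i/√M_i.
So x_Ar in the escaping gas = (n_Ar/√M_Ar) / Σ(n_i/√M_i)
= (3.53/√39.95) / (3.53/√39.95 + 2.40/√28.01) = 0.5585/(0.5585 + 0.4535) = 0.552.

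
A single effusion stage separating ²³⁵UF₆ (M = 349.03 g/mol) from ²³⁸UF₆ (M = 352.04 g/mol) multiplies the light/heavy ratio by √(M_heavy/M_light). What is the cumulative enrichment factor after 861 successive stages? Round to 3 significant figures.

Overall factor = α^861 with α = √(352.04/349.03), i.e. (352.04/349.03)^(861/2).
= 1.00862^(861/2) = 40.3.

40.3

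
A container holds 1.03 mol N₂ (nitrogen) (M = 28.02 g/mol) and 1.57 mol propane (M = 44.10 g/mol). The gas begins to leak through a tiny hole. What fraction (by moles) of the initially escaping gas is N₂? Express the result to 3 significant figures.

The effusion rate of species i is ∝ p_i/√M_i ∝ n_i/√M_i.
So x_N₂ in the escaping gas = (n_N₂/√M_N₂) / Σ(n_i/√M_i)
= (1.03/√28.02) / (1.03/√28.02 + 1.57/√44.10) = 0.1946/(0.1946 + 0.2364) = 0.451.

0.451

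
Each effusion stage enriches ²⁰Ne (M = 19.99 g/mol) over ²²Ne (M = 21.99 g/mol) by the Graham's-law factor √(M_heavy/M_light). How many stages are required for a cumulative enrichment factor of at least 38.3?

Per stage α = (21.99/19.99)^(1/2) = 1.10005^0.5, giving ln α = 0.04768.
Need α^N ≥ 38.3 ⇒ N ≥ ln(38.3) / ln α = 3.645 / 0.04768 = 76.46.
So at least 77 stages are needed.

77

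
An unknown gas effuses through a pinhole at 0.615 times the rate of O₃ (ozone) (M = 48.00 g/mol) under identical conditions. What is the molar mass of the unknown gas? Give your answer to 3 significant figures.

127 g/mol

Graham's law gives rate_X/rate_O₃ = √(M_O₃/M_X).
0.615 = √(48.00/M_X)
M_X = 48.00 / 0.615² = 48.00 / 0.3782 = 127 g/mol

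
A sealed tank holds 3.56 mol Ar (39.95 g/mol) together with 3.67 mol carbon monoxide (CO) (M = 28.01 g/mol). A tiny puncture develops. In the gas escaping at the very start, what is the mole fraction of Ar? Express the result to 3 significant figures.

0.448

Rate_i ∝ x_i/√M_i (Graham's law weighted by mole fraction), so the effusate composition follows n_i/√M_i.
Mole fraction of Ar in the effusate = (n_Ar/√M_Ar) / (n_Ar/√M_Ar + n_CO/√M_CO)
= (3.56/√39.95) / (3.56/√39.95 + 3.67/√28.01) = 0.5632/(0.5632 + 0.6934) = 0.448.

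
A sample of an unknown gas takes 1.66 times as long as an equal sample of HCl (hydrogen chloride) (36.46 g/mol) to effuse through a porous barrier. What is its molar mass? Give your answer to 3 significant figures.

100 g/mol

Since effusion rate ∝ 1/√M, t_X/t_HCl = √(M_X/M_HCl).
1.66 = √(M_X/36.46)
M_X = 36.46 × 1.66² = 36.46 × 2.756 = 100 g/mol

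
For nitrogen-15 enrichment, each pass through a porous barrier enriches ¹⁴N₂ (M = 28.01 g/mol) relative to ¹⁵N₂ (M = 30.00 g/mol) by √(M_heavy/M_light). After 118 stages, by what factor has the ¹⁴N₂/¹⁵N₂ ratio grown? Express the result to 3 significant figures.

The single-stage factor is √(M_heavy/M_light), so 118 stages give [√(30.00/28.01)]^118 = (30.00/28.01)^(118/2).
= 1.07105^59 = 57.4.

57.4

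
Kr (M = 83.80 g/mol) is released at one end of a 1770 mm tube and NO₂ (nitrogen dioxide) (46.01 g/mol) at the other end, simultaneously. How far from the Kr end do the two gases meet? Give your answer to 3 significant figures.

753 mm

Distances travelled in equal time are proportional to diffusion rates, so d_Kr/d_NO₂ = √(M_NO₂/M_Kr) = √(46.01/83.80) = 0.7410.
With d_Kr + d_NO₂ = 1770 mm, d_NO₂ = 1770/(1 + 0.7410) = 1017 mm.
d_Kr = 1770 − 1017 = 753 mm.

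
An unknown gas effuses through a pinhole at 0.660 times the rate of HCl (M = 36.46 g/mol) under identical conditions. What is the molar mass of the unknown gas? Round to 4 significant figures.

83.70 g/mol

Since effusion rate ∝ 1/√M, rate_X/rate_HCl = √(M_HCl/M_X).
0.660 = √(36.46/M_X)
M_X = 36.46 / 0.660² = 36.46 / 0.4356 = 83.70 g/mol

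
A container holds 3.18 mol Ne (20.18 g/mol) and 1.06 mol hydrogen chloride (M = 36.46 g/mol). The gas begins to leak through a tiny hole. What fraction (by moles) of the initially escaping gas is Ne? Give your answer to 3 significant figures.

0.801

Effusion rate of each component ∝ n_i/√M_i (partial pressure × 1/√M).
So x_Ne in the escaping gas = (n_Ne/√M_Ne) / Σ(n_i/√M_i)
= (3.18/√20.18) / (3.18/√20.18 + 1.06/√36.46) = 0.7079/(0.7079 + 0.1755) = 0.801.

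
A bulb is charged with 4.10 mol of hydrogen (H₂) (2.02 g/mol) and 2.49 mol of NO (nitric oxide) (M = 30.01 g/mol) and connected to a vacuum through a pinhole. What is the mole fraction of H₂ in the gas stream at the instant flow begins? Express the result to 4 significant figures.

0.8639

The effusion rate of species i is ∝ p_i/√M_i ∝ n_i/√M_i.
x_H₂(eff) = (n_H₂/√M_H₂) / (n_H₂/√M_H₂ + n_NO/√M_NO)
= (4.10/√2.02) / (4.10/√2.02 + 2.49/√30.01) = 2.885/(2.885 + 0.4545) = 0.8639.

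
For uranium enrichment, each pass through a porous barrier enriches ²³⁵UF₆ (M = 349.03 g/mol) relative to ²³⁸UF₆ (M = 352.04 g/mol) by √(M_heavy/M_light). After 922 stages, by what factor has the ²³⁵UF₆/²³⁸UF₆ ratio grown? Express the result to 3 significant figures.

Each stage multiplies the ratio by α = √(352.04/349.03), so after 922 stages the overall factor is α^922 = (352.04/349.03)^(922/2).
= 1.00862^461 = 52.4.

52.4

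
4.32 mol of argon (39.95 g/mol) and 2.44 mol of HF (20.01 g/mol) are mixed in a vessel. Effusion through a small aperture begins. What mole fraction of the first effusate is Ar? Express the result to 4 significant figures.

Each component's effusion rate ∝ (its partial pressure)·(1/√M) ∝ n_i/√M_i.
x_Ar(eff) = (n_Ar/√M_Ar) / (n_Ar/√M_Ar + n_HF/√M_HF)
= (4.32/√39.95) / (4.32/√39.95 + 2.44/√20.01) = 0.6835/(0.6835 + 0.5455) = 0.5562.

0.5562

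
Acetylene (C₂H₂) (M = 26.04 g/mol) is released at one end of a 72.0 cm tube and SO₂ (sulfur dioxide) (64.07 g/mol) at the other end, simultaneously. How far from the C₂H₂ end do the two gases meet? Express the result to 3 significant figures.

44.0 cm

The fronts meet when d_C₂H₂ + d_SO₂ = L with d_C₂H₂/d_SO₂ = √(M_SO₂/M_C₂H₂) (Graham's law). Here √(M_SO₂/M_C₂H₂) = √(64.07/26.04) = 1.569.
With d_C₂H₂ + d_SO₂ = 72.0 cm, d_SO₂ = 72.0/(1 + 1.569) = 28.03 cm.
d_C₂H₂ = 72.0 − 28.03 = 44.0 cm.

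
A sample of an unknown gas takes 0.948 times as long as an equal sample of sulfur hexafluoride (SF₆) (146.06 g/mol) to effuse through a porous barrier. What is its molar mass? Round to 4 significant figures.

131.3 g/mol

Using Graham's law: t_X/t_SF₆ = √(M_X/M_SF₆).
0.948 = √(M_X/146.06)
M_X = 146.06 × 0.948² = 146.06 × 0.8987 = 131.3 g/mol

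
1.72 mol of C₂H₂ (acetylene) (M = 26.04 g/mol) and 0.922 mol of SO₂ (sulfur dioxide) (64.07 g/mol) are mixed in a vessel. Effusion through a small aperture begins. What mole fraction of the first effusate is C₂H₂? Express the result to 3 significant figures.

0.745

The effusion rate of species i is ∝ p_i/√M_i ∝ n_i/√M_i.
x_C₂H₂(eff) = (n_C₂H₂/√M_C₂H₂) / (n_C₂H₂/√M_C₂H₂ + n_SO₂/√M_SO₂)
= (1.72/√26.04) / (1.72/√26.04 + 0.922/√64.07) = 0.3371/(0.3371 + 0.1152) = 0.745.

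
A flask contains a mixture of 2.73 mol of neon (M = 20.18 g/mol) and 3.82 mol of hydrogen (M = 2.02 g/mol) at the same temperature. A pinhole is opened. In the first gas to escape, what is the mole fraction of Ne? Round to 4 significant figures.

Effusion rate of each component ∝ n_i/√M_i (partial pressure × 1/√M).
So x_Ne in the escaping gas = (n_Ne/√M_Ne) / Σ(n_i/√M_i)
= (2.73/√20.18) / (2.73/√20.18 + 3.82/√2.02) = 0.6077/(0.6077 + 2.688) = 0.1844.

0.1844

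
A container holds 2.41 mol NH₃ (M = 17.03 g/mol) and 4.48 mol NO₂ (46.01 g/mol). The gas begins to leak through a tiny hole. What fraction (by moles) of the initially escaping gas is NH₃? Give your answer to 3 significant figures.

Each component's effusion rate ∝ (its partial pressure)·(1/√M) ∝ n_i/√M_i.
So x_NH₃ in the escaping gas = (n_NH₃/√M_NH₃) / Σ(n_i/√M_i)
= (2.41/√17.03) / (2.41/√17.03 + 4.48/√46.01) = 0.5840/(0.5840 + 0.6605) = 0.469.

0.469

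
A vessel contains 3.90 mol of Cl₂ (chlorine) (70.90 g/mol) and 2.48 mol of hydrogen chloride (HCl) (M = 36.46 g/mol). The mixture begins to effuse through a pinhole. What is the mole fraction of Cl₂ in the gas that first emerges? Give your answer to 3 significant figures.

The effusion rate of species i is ∝ p_i/√M_i ∝ n_i/√M_i.
x_Cl₂(eff) = (n_Cl₂/√M_Cl₂) / (n_Cl₂/√M_Cl₂ + n_HCl/√M_HCl)
= (3.90/√70.90) / (3.90/√70.90 + 2.48/√36.46) = 0.4632/(0.4632 + 0.4107) = 0.530.

0.530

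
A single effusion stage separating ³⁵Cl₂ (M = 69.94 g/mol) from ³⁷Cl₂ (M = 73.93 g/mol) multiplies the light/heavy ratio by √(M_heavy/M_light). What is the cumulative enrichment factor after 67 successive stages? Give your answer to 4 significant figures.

6.415

Overall factor = α^67 with α = √(73.93/69.94), i.e. (73.93/69.94)^(67/2).
= 1.05705^(67/2) = 6.415.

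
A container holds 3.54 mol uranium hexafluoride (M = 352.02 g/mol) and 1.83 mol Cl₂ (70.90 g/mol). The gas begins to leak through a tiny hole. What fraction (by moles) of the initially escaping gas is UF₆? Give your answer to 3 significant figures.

Effusion rate of each component ∝ n_i/√M_i (partial pressure × 1/√M).
So x_UF₆ in the escaping gas = (n_UF₆/√M_UF₆) / Σ(n_i/√M_i)
= (3.54/√352.02) / (3.54/√352.02 + 1.83/√70.90) = 0.1887/(0.1887 + 0.2173) = 0.465.

0.465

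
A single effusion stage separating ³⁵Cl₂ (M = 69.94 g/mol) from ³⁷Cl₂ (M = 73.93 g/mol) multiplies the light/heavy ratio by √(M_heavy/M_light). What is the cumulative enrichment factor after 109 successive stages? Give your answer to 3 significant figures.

20.6

After 109 stages the ratio has grown by (√(73.93/69.94))^109 = (73.93/69.94)^(109/2).
= 1.05705^(109/2) = 20.6.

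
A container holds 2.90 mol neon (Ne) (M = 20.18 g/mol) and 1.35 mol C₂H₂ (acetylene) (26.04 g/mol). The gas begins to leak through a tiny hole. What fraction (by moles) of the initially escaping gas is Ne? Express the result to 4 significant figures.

Each component's effusion rate ∝ (its partial pressure)·(1/√M) ∝ n_i/√M_i.
Mole fraction of Ne in the effusate = (n_Ne/√M_Ne) / (n_Ne/√M_Ne + n_C₂H₂/√M_C₂H₂)
= (2.90/√20.18) / (2.90/√20.18 + 1.35/√26.04) = 0.6456/(0.6456 + 0.2646) = 0.7093.

0.7093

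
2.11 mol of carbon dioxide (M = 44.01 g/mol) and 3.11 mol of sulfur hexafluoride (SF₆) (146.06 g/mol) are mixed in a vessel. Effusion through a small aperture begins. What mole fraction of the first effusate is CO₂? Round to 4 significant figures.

0.5528

Each component's effusion rate ∝ (its partial pressure)·(1/√M) ∝ n_i/√M_i.
Mole fraction of CO₂ in the effusate = (n_CO₂/√M_CO₂) / (n_CO₂/√M_CO₂ + n_SF₆/√M_SF₆)
= (2.11/√44.01) / (2.11/√44.01 + 3.11/√146.06) = 0.3181/(0.3181 + 0.2573) = 0.5528.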